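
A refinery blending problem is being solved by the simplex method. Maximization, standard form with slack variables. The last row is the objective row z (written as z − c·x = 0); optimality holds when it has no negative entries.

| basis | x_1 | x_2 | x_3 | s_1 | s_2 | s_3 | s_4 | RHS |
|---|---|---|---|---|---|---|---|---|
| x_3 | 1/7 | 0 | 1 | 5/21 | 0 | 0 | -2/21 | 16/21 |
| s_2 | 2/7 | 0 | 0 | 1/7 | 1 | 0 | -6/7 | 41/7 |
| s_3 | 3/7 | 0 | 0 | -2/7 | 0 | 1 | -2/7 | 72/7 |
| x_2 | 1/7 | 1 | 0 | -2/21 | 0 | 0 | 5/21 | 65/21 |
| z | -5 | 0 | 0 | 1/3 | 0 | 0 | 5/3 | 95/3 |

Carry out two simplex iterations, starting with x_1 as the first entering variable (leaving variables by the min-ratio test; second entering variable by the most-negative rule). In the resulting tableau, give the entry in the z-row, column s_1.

7

Ratio test on column x_1 — row 1: (16/21)/(1/7) = 16/3; row 2: (41/7)/(2/7) = 41/2; row 3: (72/7)/(3/7) = 24; row 4: (65/21)/(1/7) = 65/3. Minimum is 16/3 at row 1 (x_3 leaves); pivot element 1/7.
Divide row 1 by 1/7; eliminate column x_1 from the other rows.
Second iteration: most negative z-row entry is -5/3 in column s_4, so s_4 enters.
Ratio test on column s_4 — row 1: entry -2/3 ≤ 0; row 2: entry -2/3 ≤ 0; row 3: entry 0 ≤ 0; row 4: (7/3)/(1/3) = 7. Minimum is 7 at row 4 (x_2 leaves); pivot element 1/3.
Divide row 4 by 1/3; eliminate column s_4 from the other rows.
After both pivots, the entry at the z-row, column s_1 is 7.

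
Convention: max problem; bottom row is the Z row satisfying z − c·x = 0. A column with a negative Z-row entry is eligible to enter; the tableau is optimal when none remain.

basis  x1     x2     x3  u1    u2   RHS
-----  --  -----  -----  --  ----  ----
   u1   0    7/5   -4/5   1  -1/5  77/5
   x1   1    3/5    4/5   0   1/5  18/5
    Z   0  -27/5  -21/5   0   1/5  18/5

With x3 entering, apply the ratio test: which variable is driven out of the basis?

Column x3 entries and ratios — u1: -4/5 ≤ 0, skip; x1: (18/5)/(4/5) = 9/2.
Smallest ratio is 9/2 in the row of x1, so x1 leaves.

x1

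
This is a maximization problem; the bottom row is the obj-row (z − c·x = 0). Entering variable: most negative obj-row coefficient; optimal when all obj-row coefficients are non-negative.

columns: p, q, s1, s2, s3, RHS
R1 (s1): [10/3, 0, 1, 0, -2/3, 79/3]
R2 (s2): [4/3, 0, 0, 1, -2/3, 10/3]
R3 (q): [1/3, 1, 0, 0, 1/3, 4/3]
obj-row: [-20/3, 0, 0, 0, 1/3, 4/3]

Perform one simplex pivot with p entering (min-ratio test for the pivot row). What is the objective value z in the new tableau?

18

Ratio test on column p — row 1: (79/3)/(10/3) = 79/10; row 2: (10/3)/(4/3) = 5/2; row 3: (4/3)/(1/3) = 4. Minimum is 5/2 at row 2 (s2 leaves); pivot element 4/3.
Pivot on row 2; the obj-row RHS becomes 4/3 − (-20/3)·(5/2) = 18.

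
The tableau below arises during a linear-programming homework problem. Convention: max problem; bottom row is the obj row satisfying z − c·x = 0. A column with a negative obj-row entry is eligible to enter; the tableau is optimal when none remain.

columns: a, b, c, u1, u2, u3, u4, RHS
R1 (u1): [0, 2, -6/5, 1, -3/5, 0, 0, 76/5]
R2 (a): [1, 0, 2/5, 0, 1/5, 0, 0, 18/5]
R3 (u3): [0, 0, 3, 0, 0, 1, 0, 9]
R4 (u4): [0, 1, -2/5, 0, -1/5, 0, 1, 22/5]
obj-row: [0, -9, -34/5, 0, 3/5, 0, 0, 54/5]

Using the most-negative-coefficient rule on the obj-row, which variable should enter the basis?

Negative obj-row entries: b: -9, c: -34/5.
The most negative is -9 in column b, so b enters.

b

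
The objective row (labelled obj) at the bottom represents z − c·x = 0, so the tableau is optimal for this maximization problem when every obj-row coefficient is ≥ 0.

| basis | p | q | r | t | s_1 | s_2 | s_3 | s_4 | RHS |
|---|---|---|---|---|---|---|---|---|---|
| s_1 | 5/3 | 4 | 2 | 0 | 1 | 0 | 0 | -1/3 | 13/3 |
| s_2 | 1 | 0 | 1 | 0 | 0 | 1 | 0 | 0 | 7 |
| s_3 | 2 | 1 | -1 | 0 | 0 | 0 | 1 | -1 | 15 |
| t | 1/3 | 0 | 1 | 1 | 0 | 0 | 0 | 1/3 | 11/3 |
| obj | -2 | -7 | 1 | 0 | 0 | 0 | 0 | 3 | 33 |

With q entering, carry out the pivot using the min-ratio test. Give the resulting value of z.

487/12

Ratio test on column q — row 1: (13/3)/4 = 13/12; row 2: entry 0 ≤ 0; row 3: 15/1 = 15; row 4: entry 0 ≤ 0. Minimum is 13/12 at row 1 (s_1 leaves); pivot element 4.
Pivot on row 1; the obj-row RHS becomes 33 − (-7)·(13/12) = 487/12.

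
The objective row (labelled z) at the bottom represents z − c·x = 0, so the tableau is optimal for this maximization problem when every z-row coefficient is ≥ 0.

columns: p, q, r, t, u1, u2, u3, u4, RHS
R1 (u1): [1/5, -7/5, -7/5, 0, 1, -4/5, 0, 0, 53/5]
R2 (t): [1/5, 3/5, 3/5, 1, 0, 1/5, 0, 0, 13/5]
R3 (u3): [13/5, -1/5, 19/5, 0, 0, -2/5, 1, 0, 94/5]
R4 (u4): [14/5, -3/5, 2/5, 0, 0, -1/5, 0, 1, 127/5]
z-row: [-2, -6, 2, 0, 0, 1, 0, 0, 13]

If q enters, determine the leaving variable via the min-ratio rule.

t

Column q entries and ratios — u1: -7/5 ≤ 0, skip; t: (13/5)/(3/5) = 13/3; u3: -1/5 ≤ 0, skip; u4: -3/5 ≤ 0, skip.
Smallest ratio is 13/3 in the row of t, so t leaves.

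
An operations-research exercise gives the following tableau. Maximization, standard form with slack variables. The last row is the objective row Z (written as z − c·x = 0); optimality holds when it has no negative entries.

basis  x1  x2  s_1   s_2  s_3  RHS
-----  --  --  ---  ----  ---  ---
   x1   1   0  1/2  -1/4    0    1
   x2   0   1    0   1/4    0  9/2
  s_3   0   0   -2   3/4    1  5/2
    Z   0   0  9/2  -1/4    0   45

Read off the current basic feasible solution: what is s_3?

s_3 is basic (row 3); its value is the RHS of that row, 5/2.

5/2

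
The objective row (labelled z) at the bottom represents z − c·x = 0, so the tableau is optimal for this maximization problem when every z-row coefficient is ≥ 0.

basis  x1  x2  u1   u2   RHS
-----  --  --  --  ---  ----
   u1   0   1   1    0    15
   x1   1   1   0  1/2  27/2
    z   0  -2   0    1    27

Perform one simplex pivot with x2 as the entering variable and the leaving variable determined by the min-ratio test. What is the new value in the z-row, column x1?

Ratio test on column x2 — row 1: 15/1 = 15; row 2: (27/2)/1 = 27/2. Minimum is 27/2 at row 2 (x1 leaves); pivot element 1.
Divide row 2 by 1; eliminate column x2 from the other rows.
z-row update in column x1: 0 − (-2)·1 = 2.

2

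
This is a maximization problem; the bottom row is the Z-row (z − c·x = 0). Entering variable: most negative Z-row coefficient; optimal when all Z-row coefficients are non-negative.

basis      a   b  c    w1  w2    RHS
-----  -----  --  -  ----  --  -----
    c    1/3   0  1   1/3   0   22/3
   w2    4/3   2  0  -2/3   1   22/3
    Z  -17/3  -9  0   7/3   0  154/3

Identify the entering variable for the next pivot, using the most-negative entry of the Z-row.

Negative Z-row entries: a: -17/3, b: -9.
The most negative is -9 in column b, so b enters.

b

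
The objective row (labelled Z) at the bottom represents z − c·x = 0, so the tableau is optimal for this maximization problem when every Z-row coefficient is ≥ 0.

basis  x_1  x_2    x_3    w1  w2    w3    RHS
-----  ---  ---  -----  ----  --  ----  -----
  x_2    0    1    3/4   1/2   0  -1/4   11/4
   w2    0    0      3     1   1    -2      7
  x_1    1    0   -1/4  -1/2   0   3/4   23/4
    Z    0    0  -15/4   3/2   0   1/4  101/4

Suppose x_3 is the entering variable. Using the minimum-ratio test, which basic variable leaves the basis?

Column x_3 entries and ratios — x_2: (11/4)/(3/4) = 11/3; w2: 7/3 = 7/3; x_1: -1/4 ≤ 0, skip.
Smallest ratio is 7/3 in the row of w2, so w2 leaves.

w2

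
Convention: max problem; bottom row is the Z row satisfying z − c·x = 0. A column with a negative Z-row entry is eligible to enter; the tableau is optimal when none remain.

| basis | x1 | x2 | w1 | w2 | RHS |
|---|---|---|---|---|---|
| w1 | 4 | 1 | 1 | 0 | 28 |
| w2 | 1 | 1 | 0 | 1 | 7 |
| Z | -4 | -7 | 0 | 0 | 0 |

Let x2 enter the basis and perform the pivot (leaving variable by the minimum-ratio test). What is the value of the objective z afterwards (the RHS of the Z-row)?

49

Ratio test on column x2 — row 1: 28/1 = 28; row 2: 7/1 = 7. Minimum is 7 at row 2 (w2 leaves); pivot element 1.
Pivot on row 2; the Z-row RHS becomes 0 − (-7)·7 = 49.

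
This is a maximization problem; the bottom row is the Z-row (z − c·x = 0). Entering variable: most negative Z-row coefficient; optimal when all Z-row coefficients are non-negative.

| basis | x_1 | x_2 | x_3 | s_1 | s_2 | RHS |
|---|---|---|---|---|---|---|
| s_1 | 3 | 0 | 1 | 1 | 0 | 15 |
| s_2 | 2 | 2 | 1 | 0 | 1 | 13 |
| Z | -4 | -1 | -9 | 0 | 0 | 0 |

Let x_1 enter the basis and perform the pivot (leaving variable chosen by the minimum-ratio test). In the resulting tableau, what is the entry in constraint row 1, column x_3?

Ratio test on column x_1 — row 1: 15/3 = 5; row 2: 13/2 = 13/2. Minimum is 5 at row 1 (s_1 leaves); pivot element 3.
Divide row 1 by 3; eliminate column x_1 from the other rows.
In the new row 1, the x_3 entry is the old entry divided by the pivot: 1/3 = 1/3.

1/3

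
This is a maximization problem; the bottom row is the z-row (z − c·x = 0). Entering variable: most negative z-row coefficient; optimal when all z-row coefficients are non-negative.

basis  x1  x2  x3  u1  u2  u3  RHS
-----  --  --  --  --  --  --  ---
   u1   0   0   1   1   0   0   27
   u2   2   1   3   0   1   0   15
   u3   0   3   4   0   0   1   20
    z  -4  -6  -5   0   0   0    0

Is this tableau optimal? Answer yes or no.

no

The z-row has a negative entry -6 in column x2, so it is not optimal.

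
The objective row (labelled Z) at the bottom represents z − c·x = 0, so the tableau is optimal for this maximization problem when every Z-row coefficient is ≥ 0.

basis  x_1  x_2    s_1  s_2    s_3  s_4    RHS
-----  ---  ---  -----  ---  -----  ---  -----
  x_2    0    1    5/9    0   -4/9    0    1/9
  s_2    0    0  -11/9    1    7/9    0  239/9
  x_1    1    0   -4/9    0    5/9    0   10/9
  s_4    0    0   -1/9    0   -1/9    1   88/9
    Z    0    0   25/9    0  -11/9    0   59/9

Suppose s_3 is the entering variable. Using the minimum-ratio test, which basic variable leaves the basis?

x_1

Column s_3 entries and ratios — x_2: -4/9 ≤ 0, skip; s_2: (239/9)/(7/9) = 239/7; x_1: (10/9)/(5/9) = 2; s_4: -1/9 ≤ 0, skip.
Smallest ratio is 2 in the row of x_1, so x_1 leaves.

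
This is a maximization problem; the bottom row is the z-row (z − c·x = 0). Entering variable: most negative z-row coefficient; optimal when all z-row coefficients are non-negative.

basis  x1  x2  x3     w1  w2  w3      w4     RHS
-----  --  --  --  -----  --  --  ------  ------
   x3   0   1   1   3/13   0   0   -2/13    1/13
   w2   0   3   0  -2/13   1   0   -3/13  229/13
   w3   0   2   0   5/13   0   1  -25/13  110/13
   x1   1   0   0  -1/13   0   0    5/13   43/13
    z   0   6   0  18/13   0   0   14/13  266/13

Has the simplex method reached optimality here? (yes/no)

yes

Every z-row coefficient is ≥ 0, so the tableau is optimal.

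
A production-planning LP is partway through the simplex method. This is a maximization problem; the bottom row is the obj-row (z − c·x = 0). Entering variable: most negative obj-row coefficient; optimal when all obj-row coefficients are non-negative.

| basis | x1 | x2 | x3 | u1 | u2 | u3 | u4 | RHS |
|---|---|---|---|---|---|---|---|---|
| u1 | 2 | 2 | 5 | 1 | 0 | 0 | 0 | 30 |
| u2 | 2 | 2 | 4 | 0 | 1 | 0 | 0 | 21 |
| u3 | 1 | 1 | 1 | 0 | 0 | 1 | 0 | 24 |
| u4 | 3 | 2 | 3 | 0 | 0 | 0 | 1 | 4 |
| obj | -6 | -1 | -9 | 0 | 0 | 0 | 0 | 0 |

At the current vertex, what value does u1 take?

30

u1 is basic (row 1); its value is the RHS of that row, 30.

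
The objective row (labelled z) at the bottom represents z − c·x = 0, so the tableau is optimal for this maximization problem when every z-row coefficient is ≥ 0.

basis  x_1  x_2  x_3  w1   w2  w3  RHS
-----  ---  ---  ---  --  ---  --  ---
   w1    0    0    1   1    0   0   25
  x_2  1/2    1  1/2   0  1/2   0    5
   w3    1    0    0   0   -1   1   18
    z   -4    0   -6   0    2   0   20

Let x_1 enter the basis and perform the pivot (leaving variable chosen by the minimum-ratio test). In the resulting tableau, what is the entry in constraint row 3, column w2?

Ratio test on column x_1 — row 1: entry 0 ≤ 0; row 2: 5/(1/2) = 10; row 3: 18/1 = 18. Minimum is 10 at row 2 (x_2 leaves); pivot element 1/2.
Divide row 2 by 1/2; eliminate column x_1 from the other rows.
Row 3 update in column w2: -1 − 1·1 = -2.

-2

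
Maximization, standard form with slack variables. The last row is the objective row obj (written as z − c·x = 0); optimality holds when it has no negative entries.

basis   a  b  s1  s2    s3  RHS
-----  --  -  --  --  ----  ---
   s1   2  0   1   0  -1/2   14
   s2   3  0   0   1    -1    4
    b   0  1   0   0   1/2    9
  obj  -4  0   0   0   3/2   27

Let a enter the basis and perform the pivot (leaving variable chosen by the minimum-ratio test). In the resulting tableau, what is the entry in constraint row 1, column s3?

1/6

Ratio test on column a — row 1: 14/2 = 7; row 2: 4/3 = 4/3; row 3: entry 0 ≤ 0. Minimum is 4/3 at row 2 (s2 leaves); pivot element 3.
Divide row 2 by 3; eliminate column a from the other rows.
Row 1 update in column s3: -1/2 − 2·(-1/3) = 1/6.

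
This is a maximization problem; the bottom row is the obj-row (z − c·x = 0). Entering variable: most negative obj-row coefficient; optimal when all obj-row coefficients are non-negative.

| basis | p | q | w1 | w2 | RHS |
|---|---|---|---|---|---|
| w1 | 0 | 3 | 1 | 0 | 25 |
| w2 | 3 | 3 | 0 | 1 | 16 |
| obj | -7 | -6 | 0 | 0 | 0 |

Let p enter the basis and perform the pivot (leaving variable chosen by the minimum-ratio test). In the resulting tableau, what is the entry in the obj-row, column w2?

7/3

Ratio test on column p — row 1: entry 0 ≤ 0; row 2: 16/3 = 16/3. Minimum is 16/3 at row 2 (w2 leaves); pivot element 3.
Divide row 2 by 3; eliminate column p from the other rows.
obj-row update in column w2: 0 − (-7)·(1/3) = 7/3.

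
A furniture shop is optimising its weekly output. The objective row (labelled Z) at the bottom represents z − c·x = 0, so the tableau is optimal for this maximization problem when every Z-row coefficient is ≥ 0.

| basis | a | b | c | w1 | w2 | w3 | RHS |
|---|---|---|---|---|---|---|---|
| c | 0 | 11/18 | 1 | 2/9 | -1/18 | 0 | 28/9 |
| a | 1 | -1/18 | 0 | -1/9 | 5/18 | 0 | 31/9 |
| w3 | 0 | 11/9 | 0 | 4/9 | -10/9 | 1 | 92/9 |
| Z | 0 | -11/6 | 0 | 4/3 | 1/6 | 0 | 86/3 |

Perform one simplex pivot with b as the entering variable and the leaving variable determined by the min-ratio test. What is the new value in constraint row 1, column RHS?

Ratio test on column b — row 1: (28/9)/(11/18) = 56/11; row 2: entry -1/18 ≤ 0; row 3: (92/9)/(11/9) = 92/11. Minimum is 56/11 at row 1 (c leaves); pivot element 11/18.
Divide row 1 by 11/18; eliminate column b from the other rows.
In the new row 1, the RHS entry is the old entry divided by the pivot: (28/9)/(11/18) = 56/11.

56/11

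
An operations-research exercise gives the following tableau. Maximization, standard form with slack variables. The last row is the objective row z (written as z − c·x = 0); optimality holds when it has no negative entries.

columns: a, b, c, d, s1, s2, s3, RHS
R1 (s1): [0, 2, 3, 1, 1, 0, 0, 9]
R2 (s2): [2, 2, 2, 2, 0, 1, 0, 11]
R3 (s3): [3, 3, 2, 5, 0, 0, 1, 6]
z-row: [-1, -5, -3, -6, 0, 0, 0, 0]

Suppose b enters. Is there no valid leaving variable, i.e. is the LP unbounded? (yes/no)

no

Column b has positive entries in row(s) 1, 2, 3, so the ratio test bounds it — not unbounded.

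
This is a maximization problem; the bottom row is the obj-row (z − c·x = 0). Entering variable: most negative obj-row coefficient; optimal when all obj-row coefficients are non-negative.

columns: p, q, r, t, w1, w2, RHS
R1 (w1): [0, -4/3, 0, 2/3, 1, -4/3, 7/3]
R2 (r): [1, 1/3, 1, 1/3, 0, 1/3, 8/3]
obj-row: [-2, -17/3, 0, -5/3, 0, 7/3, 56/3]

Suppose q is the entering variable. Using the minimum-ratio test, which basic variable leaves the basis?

Column q entries and ratios — w1: -4/3 ≤ 0, skip; r: (8/3)/(1/3) = 8.
Smallest ratio is 8 in the row of r, so r leaves.

r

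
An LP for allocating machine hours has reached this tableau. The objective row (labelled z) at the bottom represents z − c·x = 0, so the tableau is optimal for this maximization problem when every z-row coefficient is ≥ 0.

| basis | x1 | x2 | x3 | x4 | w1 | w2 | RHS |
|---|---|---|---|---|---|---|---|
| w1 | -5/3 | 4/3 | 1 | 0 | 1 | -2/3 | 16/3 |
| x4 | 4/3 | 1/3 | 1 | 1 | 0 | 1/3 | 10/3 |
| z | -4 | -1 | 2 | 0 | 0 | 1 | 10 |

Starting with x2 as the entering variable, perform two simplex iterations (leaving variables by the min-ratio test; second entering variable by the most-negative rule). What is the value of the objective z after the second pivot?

Ratio test on column x2 — row 1: (16/3)/(4/3) = 4; row 2: (10/3)/(1/3) = 10. Minimum is 4 at row 1 (w1 leaves); pivot element 4/3.
Pivot on row 1; the z-row RHS becomes 10 − (-1)·4 = 14.
Next entering variable (most negative z-row entry -21/4): x1.
Ratio test on column x1 — row 1: entry -5/4 ≤ 0; row 2: 2/(7/4) = 8/7. Minimum is 8/7 at row 2 (x4 leaves); pivot element 7/4.
After the second pivot the z-row RHS is 14 − (-21/4)·(8/7) = 20.

20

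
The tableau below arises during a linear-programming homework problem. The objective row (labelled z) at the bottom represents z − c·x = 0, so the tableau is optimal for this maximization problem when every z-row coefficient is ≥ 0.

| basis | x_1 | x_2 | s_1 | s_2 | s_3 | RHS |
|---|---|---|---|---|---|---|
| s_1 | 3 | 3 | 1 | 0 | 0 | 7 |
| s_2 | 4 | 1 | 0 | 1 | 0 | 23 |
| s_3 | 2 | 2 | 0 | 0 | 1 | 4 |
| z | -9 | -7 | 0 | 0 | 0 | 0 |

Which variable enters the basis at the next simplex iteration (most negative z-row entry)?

x_1

Negative z-row entries: x_1: -9, x_2: -7.
The most negative is -9 in column x_1, so x_1 enters.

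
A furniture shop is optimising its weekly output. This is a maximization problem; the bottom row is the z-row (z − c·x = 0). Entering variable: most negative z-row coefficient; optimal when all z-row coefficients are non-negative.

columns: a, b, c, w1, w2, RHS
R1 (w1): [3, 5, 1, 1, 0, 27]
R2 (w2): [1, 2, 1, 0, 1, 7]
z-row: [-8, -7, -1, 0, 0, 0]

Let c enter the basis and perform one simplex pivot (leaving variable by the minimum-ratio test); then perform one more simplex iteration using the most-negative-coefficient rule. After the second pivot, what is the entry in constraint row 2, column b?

2

Ratio test on column c — row 1: 27/1 = 27; row 2: 7/1 = 7. Minimum is 7 at row 2 (w2 leaves); pivot element 1.
Divide row 2 by 1; eliminate column c from the other rows.
Second iteration: most negative z-row entry is -7 in column a, so a enters.
Ratio test on column a — row 1: 20/2 = 10; row 2: 7/1 = 7. Minimum is 7 at row 2 (c leaves); pivot element 1.
Divide row 2 by 1; eliminate column a from the other rows.
After both pivots, the entry at constraint row 2, column b is 2.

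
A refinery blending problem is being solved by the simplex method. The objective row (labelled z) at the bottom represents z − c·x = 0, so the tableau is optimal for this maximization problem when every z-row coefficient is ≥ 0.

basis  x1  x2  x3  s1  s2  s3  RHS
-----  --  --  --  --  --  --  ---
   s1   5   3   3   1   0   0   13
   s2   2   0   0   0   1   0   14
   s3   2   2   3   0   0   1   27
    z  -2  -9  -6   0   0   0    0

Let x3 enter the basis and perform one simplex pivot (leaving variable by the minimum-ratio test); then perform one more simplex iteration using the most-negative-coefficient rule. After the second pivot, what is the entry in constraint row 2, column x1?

2

Ratio test on column x3 — row 1: 13/3 = 13/3; row 2: entry 0 ≤ 0; row 3: 27/3 = 9. Minimum is 13/3 at row 1 (s1 leaves); pivot element 3.
Divide row 1 by 3; eliminate column x3 from the other rows.
Second iteration: most negative z-row entry is -3 in column x2, so x2 enters.
Ratio test on column x2 — row 1: (13/3)/1 = 13/3; row 2: entry 0 ≤ 0; row 3: entry -1 ≤ 0. Minimum is 13/3 at row 1 (x3 leaves); pivot element 1.
Divide row 1 by 1; eliminate column x2 from the other rows.
After both pivots, the entry at constraint row 2, column x1 is 2.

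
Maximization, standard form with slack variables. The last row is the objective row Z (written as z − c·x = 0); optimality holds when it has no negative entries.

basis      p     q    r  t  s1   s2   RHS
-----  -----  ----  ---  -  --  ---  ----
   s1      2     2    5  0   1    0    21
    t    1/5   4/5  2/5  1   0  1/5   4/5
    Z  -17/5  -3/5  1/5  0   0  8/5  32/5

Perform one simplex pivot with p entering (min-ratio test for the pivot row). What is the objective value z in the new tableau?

Ratio test on column p — row 1: 21/2 = 21/2; row 2: (4/5)/(1/5) = 4. Minimum is 4 at row 2 (t leaves); pivot element 1/5.
Pivot on row 2; the Z-row RHS becomes 32/5 − (-17/5)·4 = 20.

20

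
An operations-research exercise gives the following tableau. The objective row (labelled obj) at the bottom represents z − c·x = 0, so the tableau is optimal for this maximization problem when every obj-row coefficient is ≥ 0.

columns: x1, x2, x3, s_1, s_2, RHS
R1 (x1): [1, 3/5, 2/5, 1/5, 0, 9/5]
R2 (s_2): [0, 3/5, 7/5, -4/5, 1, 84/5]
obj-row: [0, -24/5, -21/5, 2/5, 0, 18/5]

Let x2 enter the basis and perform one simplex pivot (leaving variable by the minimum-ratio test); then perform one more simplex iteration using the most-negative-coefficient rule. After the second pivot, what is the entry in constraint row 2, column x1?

Ratio test on column x2 — row 1: (9/5)/(3/5) = 3; row 2: (84/5)/(3/5) = 28. Minimum is 3 at row 1 (x1 leaves); pivot element 3/5.
Divide row 1 by 3/5; eliminate column x2 from the other rows.
Second iteration: most negative obj-row entry is -1 in column x3, so x3 enters.
Ratio test on column x3 — row 1: 3/(2/3) = 9/2; row 2: 15/1 = 15. Minimum is 9/2 at row 1 (x2 leaves); pivot element 2/3.
Divide row 1 by 2/3; eliminate column x3 from the other rows.
After both pivots, the entry at constraint row 2, column x1 is -7/2.

-7/2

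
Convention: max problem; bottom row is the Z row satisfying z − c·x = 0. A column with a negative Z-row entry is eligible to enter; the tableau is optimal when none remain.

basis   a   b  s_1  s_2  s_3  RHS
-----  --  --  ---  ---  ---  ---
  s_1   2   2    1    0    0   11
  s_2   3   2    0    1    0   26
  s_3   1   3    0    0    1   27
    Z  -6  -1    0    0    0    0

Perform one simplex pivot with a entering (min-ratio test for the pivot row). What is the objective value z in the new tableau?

33

Ratio test on column a — row 1: 11/2 = 11/2; row 2: 26/3 = 26/3; row 3: 27/1 = 27. Minimum is 11/2 at row 1 (s_1 leaves); pivot element 2.
Pivot on row 1; the Z-row RHS becomes 0 − (-6)·(11/2) = 33.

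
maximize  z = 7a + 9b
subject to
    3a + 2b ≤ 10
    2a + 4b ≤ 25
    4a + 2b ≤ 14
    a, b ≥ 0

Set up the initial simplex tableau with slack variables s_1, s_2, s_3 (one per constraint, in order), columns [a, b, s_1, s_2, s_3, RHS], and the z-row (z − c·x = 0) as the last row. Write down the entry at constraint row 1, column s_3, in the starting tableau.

0

Slack s_3 belongs to constraint 3; its column is the unit vector e_3, so the entry in row 1 is 0.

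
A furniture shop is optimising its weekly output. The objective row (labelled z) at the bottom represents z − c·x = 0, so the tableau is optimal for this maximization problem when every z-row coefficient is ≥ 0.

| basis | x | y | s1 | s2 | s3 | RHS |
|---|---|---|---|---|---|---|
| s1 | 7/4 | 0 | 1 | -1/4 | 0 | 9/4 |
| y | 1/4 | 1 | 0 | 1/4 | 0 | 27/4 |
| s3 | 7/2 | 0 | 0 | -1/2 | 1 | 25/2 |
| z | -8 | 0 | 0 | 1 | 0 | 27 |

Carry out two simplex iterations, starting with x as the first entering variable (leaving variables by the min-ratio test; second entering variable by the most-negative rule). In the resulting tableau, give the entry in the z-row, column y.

Ratio test on column x — row 1: (9/4)/(7/4) = 9/7; row 2: (27/4)/(1/4) = 27; row 3: (25/2)/(7/2) = 25/7. Minimum is 9/7 at row 1 (s1 leaves); pivot element 7/4.
Divide row 1 by 7/4; eliminate column x from the other rows.
Second iteration: most negative z-row entry is -1/7 in column s2, so s2 enters.
Ratio test on column s2 — row 1: entry -1/7 ≤ 0; row 2: (45/7)/(2/7) = 45/2; row 3: entry 0 ≤ 0. Minimum is 45/2 at row 2 (y leaves); pivot element 2/7.
Divide row 2 by 2/7; eliminate column s2 from the other rows.
After both pivots, the entry at the z-row, column y is 1/2.

1/2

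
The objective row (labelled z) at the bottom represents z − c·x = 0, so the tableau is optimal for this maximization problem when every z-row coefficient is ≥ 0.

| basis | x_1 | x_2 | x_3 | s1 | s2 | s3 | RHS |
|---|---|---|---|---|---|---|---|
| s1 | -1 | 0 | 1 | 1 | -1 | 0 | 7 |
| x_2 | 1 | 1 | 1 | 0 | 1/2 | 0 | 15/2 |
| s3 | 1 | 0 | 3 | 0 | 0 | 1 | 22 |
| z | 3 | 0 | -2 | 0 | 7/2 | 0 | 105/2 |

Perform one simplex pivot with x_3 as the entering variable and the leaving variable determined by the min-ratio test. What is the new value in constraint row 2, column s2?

Ratio test on column x_3 — row 1: 7/1 = 7; row 2: (15/2)/1 = 15/2; row 3: 22/3 = 22/3. Minimum is 7 at row 1 (s1 leaves); pivot element 1.
Divide row 1 by 1; eliminate column x_3 from the other rows.
Row 2 update in column s2: 1/2 − 1·(-1) = 3/2.

3/2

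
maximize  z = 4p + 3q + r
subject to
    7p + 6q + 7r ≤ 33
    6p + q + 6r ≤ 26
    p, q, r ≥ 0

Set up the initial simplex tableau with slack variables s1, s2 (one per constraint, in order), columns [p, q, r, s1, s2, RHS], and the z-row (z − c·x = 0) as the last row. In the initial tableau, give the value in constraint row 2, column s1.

Slack s1 belongs to constraint 1; its column is the unit vector e_1, so the entry in row 2 is 0.

0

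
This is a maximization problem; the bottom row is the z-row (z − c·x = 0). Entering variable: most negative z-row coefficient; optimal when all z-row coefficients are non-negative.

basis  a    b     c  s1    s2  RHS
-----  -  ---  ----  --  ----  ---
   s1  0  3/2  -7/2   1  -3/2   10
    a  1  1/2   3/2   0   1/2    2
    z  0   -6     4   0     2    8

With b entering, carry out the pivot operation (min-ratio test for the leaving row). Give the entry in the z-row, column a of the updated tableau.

Ratio test on column b — row 1: 10/(3/2) = 20/3; row 2: 2/(1/2) = 4. Minimum is 4 at row 2 (a leaves); pivot element 1/2.
Divide row 2 by 1/2; eliminate column b from the other rows.
z-row update in column a: 0 − (-6)·2 = 12.

12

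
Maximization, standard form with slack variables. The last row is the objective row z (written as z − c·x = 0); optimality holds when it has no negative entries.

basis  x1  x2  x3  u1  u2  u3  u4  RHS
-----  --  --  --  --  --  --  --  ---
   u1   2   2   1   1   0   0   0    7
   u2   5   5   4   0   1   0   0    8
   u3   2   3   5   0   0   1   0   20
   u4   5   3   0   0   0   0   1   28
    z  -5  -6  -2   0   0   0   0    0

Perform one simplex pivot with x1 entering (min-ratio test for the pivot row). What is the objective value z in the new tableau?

8

Ratio test on column x1 — row 1: 7/2 = 7/2; row 2: 8/5 = 8/5; row 3: 20/2 = 10; row 4: 28/5 = 28/5. Minimum is 8/5 at row 2 (u2 leaves); pivot element 5.
Pivot on row 2; the z-row RHS becomes 0 − (-5)·(8/5) = 8.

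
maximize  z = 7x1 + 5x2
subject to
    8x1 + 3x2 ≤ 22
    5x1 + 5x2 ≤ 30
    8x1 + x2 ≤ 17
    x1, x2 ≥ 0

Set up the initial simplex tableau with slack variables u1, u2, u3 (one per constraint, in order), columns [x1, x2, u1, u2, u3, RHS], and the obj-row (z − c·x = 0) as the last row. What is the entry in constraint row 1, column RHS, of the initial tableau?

The RHS of constraint 1 is b_1 = 22.

22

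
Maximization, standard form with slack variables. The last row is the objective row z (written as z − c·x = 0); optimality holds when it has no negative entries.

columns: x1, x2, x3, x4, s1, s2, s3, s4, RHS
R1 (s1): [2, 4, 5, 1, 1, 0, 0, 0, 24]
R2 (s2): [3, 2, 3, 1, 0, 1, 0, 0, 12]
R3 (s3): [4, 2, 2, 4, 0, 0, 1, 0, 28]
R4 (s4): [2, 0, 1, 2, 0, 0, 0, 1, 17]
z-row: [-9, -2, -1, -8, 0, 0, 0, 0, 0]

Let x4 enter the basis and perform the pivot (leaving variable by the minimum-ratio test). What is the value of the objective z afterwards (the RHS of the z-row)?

56

Ratio test on column x4 — row 1: 24/1 = 24; row 2: 12/1 = 12; row 3: 28/4 = 7; row 4: 17/2 = 17/2. Minimum is 7 at row 3 (s3 leaves); pivot element 4.
Pivot on row 3; the z-row RHS becomes 0 − (-8)·7 = 56.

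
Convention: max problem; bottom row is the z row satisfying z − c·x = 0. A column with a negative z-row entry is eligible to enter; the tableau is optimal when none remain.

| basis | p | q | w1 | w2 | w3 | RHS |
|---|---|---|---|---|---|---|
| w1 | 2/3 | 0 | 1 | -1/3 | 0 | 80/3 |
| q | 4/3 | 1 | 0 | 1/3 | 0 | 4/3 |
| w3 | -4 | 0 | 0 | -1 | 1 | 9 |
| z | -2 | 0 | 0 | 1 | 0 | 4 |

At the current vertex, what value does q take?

4/3

q is basic (row 2); its value is the RHS of that row, 4/3.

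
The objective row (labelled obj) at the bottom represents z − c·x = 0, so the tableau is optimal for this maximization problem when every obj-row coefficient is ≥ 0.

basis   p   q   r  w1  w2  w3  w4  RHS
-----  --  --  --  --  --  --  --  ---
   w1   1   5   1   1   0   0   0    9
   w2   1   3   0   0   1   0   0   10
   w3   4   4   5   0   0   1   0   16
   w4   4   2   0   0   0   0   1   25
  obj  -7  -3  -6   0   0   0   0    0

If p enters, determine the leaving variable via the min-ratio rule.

w3

Column p entries and ratios — w1: 9/1 = 9; w2: 10/1 = 10; w3: 16/4 = 4; w4: 25/4 = 25/4.
Smallest ratio is 4 in the row of w3, so w3 leaves.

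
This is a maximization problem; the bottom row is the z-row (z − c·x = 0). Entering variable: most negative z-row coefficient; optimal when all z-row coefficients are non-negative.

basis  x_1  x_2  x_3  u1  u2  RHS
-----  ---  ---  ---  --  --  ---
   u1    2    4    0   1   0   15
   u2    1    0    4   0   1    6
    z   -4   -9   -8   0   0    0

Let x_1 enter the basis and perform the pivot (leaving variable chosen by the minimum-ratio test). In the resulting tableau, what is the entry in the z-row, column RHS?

24

Ratio test on column x_1 — row 1: 15/2 = 15/2; row 2: 6/1 = 6. Minimum is 6 at row 2 (u2 leaves); pivot element 1.
Divide row 2 by 1; eliminate column x_1 from the other rows.
z-row update in column RHS: 0 − (-4)·6 = 24.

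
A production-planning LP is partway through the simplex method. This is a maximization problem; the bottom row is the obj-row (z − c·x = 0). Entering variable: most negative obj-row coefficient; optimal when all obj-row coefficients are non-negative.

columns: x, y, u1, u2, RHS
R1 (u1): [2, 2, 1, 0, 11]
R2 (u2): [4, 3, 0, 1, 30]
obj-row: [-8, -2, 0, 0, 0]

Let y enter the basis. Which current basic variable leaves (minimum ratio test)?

u1

Column y entries and ratios — u1: 11/2 = 11/2; u2: 30/3 = 10.
Smallest ratio is 11/2 in the row of u1, so u1 leaves.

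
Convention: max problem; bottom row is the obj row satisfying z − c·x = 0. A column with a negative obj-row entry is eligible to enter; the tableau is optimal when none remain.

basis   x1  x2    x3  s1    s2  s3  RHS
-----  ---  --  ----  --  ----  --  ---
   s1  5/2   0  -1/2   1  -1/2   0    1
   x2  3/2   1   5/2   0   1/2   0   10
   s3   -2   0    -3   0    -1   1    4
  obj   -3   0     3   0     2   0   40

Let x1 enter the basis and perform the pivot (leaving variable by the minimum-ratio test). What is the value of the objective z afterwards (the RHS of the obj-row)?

Ratio test on column x1 — row 1: 1/(5/2) = 2/5; row 2: 10/(3/2) = 20/3; row 3: entry -2 ≤ 0. Minimum is 2/5 at row 1 (s1 leaves); pivot element 5/2.
Pivot on row 1; the obj-row RHS becomes 40 − (-3)·(2/5) = 206/5.

206/5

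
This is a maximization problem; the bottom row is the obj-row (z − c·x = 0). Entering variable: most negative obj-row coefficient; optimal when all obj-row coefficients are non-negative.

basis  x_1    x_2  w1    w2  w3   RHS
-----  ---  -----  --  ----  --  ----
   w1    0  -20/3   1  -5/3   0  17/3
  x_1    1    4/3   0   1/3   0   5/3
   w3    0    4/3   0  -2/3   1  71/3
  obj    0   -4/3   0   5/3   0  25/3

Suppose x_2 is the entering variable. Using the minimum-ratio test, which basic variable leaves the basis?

x_1

Column x_2 entries and ratios — w1: -20/3 ≤ 0, skip; x_1: (5/3)/(4/3) = 5/4; w3: (71/3)/(4/3) = 71/4.
Smallest ratio is 5/4 in the row of x_1, so x_1 leaves.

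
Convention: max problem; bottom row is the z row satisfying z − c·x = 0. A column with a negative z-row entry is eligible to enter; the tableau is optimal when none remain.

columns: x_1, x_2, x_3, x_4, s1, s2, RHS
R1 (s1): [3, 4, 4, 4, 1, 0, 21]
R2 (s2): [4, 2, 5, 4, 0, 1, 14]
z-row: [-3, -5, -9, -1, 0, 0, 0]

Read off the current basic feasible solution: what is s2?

14

s2 is basic (row 2); its value is the RHS of that row, 14.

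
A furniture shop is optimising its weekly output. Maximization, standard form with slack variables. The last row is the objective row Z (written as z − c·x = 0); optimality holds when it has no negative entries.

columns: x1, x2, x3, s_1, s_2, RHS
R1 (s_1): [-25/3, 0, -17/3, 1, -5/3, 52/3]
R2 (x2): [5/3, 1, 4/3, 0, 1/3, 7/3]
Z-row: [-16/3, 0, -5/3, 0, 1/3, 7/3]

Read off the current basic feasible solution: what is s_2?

0

s_2 is not in the basis, so in the current basic feasible solution s_2 = 0.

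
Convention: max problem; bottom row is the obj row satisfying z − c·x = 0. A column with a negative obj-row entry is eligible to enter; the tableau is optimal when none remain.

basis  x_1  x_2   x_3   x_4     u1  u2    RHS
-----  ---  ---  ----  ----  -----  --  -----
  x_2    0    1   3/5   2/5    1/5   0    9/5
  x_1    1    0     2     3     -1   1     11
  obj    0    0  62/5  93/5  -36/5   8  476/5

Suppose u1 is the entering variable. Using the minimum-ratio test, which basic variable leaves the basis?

x_2

Column u1 entries and ratios — x_2: (9/5)/(1/5) = 9; x_1: -1 ≤ 0, skip.
Smallest ratio is 9 in the row of x_2, so x_2 leaves.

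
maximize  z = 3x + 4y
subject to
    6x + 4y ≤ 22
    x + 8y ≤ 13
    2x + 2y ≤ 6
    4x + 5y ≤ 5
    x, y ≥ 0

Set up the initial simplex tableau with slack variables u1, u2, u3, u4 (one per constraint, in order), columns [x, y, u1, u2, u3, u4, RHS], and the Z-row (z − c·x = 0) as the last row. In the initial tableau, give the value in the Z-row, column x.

The Z-row carries the negated objective coefficients: the x entry is -3.

-3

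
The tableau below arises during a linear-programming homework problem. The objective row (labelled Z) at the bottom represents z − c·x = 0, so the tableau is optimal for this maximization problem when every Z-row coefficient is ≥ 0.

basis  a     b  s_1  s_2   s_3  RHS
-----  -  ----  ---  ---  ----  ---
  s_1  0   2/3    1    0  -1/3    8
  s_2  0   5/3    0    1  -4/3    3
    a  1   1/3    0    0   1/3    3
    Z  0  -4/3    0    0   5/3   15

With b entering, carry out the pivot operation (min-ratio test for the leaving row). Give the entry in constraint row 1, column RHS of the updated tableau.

34/5

Ratio test on column b — row 1: 8/(2/3) = 12; row 2: 3/(5/3) = 9/5; row 3: 3/(1/3) = 9. Minimum is 9/5 at row 2 (s_2 leaves); pivot element 5/3.
Divide row 2 by 5/3; eliminate column b from the other rows.
Row 1 update in column RHS: 8 − (2/3)·(9/5) = 34/5.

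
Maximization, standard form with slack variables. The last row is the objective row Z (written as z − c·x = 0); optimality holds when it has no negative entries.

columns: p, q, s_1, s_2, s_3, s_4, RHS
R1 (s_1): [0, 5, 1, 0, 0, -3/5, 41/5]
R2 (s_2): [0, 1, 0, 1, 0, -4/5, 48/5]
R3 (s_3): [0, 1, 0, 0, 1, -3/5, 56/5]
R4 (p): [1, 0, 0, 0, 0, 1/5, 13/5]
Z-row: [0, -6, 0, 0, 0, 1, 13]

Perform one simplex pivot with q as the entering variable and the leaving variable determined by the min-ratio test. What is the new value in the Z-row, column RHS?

571/25

Ratio test on column q — row 1: (41/5)/5 = 41/25; row 2: (48/5)/1 = 48/5; row 3: (56/5)/1 = 56/5; row 4: entry 0 ≤ 0. Minimum is 41/25 at row 1 (s_1 leaves); pivot element 5.
Divide row 1 by 5; eliminate column q from the other rows.
Z-row update in column RHS: 13 − (-6)·(41/25) = 571/25.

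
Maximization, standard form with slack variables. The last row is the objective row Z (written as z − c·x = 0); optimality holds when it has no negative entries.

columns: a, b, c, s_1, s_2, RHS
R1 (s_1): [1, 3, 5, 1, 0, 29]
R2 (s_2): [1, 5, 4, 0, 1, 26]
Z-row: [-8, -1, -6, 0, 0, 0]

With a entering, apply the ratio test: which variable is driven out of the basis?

Column a entries and ratios — s_1: 29/1 = 29; s_2: 26/1 = 26.
Smallest ratio is 26 in the row of s_2, so s_2 leaves.

s_2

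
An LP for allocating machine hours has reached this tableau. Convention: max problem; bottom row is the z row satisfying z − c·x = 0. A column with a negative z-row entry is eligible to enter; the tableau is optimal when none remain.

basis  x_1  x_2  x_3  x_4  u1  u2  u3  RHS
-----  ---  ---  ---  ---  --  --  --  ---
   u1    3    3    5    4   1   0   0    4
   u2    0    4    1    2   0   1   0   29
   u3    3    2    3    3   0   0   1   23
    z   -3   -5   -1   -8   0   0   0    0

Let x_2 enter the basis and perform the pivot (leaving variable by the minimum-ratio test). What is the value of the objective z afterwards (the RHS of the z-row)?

Ratio test on column x_2 — row 1: 4/3 = 4/3; row 2: 29/4 = 29/4; row 3: 23/2 = 23/2. Minimum is 4/3 at row 1 (u1 leaves); pivot element 3.
Pivot on row 1; the z-row RHS becomes 0 − (-5)·(4/3) = 20/3.

20/3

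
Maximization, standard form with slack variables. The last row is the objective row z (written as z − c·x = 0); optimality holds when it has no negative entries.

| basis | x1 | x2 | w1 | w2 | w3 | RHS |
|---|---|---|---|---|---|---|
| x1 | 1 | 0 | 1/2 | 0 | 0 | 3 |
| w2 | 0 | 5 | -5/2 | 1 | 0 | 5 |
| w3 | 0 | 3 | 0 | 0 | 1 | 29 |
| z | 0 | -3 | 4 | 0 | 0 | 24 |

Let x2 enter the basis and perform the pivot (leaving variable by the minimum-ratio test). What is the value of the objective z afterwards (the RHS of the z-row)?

Ratio test on column x2 — row 1: entry 0 ≤ 0; row 2: 5/5 = 1; row 3: 29/3 = 29/3. Minimum is 1 at row 2 (w2 leaves); pivot element 5.
Pivot on row 2; the z-row RHS becomes 24 − (-3)·1 = 27.

27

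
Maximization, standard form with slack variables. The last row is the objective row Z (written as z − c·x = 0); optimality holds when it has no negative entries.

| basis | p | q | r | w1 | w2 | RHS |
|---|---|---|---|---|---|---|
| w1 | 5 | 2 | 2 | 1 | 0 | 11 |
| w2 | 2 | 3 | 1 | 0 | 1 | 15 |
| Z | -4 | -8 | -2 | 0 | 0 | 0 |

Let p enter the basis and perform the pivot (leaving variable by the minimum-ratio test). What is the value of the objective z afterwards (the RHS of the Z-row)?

44/5

Ratio test on column p — row 1: 11/5 = 11/5; row 2: 15/2 = 15/2. Minimum is 11/5 at row 1 (w1 leaves); pivot element 5.
Pivot on row 1; the Z-row RHS becomes 0 − (-4)·(11/5) = 44/5.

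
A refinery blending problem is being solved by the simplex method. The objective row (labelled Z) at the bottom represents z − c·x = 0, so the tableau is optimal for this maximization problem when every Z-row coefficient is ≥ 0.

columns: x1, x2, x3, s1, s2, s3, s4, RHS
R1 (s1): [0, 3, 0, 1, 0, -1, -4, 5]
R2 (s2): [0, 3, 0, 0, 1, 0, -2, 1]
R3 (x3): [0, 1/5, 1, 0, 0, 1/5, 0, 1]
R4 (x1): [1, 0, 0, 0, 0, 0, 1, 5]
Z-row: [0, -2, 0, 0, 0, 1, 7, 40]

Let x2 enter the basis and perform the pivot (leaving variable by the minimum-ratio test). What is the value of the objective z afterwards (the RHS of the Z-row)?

Ratio test on column x2 — row 1: 5/3 = 5/3; row 2: 1/3 = 1/3; row 3: 1/(1/5) = 5; row 4: entry 0 ≤ 0. Minimum is 1/3 at row 2 (s2 leaves); pivot element 3.
Pivot on row 2; the Z-row RHS becomes 40 − (-2)·(1/3) = 122/3.

122/3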